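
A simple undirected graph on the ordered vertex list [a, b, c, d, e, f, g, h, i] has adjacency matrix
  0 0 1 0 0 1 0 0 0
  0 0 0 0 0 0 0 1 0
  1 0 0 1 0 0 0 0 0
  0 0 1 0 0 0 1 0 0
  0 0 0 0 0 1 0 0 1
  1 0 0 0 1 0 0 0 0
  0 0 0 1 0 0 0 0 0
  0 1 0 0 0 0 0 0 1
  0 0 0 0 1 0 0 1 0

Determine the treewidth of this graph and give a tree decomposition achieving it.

Treewidth 1.
One optimal decomposition is:
Bags: B1 = {b, h}  B2 = {h, i}  B3 = {e, i}  B4 = {e, f}  B5 = {a, f}  B6 = {a, c}  B7 = {c, d}  B8 = {d, g}
Tree: B1–B2, B2–B3, B3–B4, B4–B5, B5–B6, B6–B7, B7–B8

Every bag has size at most 2, so the width is 2 − 1 = 1 and tw(G) ≤ 1. Since G has at least one edge (e.g. b–h), it is not an edgeless graph, so tw(G) ≥ 1. Hence tw(G) = 1 exactly.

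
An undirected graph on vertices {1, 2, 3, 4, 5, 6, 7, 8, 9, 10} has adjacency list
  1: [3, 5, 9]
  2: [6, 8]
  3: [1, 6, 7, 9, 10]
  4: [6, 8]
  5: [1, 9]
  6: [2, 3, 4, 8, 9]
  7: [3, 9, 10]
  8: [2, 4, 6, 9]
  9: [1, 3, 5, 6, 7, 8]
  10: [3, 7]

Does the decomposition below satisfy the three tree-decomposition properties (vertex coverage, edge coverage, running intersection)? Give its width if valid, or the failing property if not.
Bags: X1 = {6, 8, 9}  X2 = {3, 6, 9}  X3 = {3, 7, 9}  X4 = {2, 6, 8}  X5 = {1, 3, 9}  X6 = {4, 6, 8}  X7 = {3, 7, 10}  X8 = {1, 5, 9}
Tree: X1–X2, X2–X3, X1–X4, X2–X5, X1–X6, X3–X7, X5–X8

Every vertex of G appears in some bag (union = {1, 2, 3, 4, 5, 6, 7, 8, 9, 10}); every edge is covered by a bag; and for each vertex v the set of bags containing v is connected in the bag tree. The decomposition is therefore valid. The largest bag has 3 vertices, so the width is 2.

Yes; width 2.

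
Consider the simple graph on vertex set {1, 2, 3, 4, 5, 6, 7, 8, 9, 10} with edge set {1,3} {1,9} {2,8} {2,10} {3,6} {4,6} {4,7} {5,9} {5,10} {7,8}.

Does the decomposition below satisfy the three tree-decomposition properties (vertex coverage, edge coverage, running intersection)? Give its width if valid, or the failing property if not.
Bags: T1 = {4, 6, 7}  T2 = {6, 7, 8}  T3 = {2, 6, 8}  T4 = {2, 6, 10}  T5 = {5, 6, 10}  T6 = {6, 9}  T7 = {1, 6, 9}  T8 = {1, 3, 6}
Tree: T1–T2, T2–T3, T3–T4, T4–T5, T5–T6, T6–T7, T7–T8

A tree decomposition must satisfy three properties: every vertex lies in some bag; for every edge, both endpoints lie together in some bag; and for every vertex, the bags containing it form a connected subtree. Here edge (5,9) lies in no bag, so the decomposition is invalid.

No — edge (5,9) lies in no bag.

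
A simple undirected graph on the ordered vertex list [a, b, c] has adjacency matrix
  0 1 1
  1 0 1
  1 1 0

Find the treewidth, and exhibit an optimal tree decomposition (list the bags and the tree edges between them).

With just one bag of size 3, the width is 3 − 1 = 2, so tw(G) ≤ 2. On the other hand G contains the 3-clique {a, b, c}. A clique must lie in a single bag of any decomposition, so no decomposition can have width below 2. Therefore the treewidth is 2.

Treewidth 2.
One such decomposition:
Bags: B1 = {a, b, c}
Tree: (single bag)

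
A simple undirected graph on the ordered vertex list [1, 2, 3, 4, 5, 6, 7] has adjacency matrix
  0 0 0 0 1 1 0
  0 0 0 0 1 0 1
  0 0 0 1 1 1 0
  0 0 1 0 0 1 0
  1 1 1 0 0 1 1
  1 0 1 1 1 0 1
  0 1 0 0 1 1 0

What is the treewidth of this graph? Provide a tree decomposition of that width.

Treewidth 2.
One such decomposition:
Bags: B1 = {5, 6, 7}  B2 = {1, 5, 6}  B3 = {2, 5, 7}  B4 = {3, 5, 6}  B5 = {3, 4, 6}
Tree: B1–B2, B1–B3, B2–B4, B4–B5

Each bag holds 3 vertices, so the decomposition has width 2, which upper-bounds the treewidth. For the lower bound, the 3 vertices {3, 4, 6} are pairwise adjacent, and any tree decomposition puts a clique entirely inside one bag — forcing width ≥ 2. The upper and lower bounds meet at 2, so that is the treewidth.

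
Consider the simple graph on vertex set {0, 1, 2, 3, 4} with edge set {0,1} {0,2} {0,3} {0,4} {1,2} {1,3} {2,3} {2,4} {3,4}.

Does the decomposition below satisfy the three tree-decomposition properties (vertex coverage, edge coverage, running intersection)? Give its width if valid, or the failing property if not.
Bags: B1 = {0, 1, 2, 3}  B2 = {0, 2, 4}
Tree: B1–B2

A tree decomposition must satisfy three properties: every vertex lies in some bag; for every edge, both endpoints lie together in some bag; and for every vertex, the bags containing it form a connected subtree. Here edge (3,4) lies in no bag, so the decomposition is invalid.

No — edge (3,4) lies in no bag.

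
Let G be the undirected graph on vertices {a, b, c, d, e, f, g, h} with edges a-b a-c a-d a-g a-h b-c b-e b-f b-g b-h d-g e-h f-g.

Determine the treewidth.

2

A width-2 tree decomposition is:
Bags: B1 = {a, b, h}  B2 = {a, b, g}  B3 = {a, d, g}  B4 = {b, e, h}  B5 = {a, b, c}  B6 = {b, f, g}
Tree: B1–B2, B2–B3, B1–B4, B2–B5, B2–B6
Each bag holds 3 vertices, so the decomposition has width 2, which upper-bounds the treewidth. On the other hand G contains the 3-clique {a, d, g}. A clique must lie in a single bag of any decomposition, so no decomposition can have width below 2. The upper and lower bounds meet at 2, so that is the treewidth.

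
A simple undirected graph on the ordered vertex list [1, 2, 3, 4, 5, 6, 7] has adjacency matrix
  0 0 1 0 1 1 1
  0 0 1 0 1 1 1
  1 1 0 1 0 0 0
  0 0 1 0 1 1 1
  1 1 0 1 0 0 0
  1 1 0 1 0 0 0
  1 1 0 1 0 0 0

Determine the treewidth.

3

A width-3 tree decomposition is:
Bags: B1 = {1, 2, 4, 7}  B2 = {1, 2, 4, 6}  B3 = {1, 2, 4, 5}  B4 = {1, 2, 3, 4}
Tree: B1–B2, B2–B3, B3–B4
Every bag has size at most 4, so the width is 4 − 1 = 3 and tw(G) ≤ 3. For the lower bound: the 4 vertex sets {2,7}, {1,6}, {4}, {5} are disjoint, each induces a connected subgraph, and every pair is joined by at least one edge of G. Contracting each set to a single vertex therefore yields K_{4} as a minor, and since treewidth is minor-monotone, tw(G) ≥ tw(K_{4}) = 3. Therefore the treewidth is 3.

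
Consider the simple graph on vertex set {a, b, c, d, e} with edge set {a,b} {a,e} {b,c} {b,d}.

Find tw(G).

A width-1 tree decomposition is:
Bags: B1 = {a, e}  B2 = {a, b}  B3 = {b, c}  B4 = {b, d}
Tree: B1–B2, B2–B3, B3–B4
Each bag holds 2 vertices, so the decomposition has width 1, which upper-bounds the treewidth. G has an edge, so its treewidth is at least 1. Therefore the treewidth is 1.

1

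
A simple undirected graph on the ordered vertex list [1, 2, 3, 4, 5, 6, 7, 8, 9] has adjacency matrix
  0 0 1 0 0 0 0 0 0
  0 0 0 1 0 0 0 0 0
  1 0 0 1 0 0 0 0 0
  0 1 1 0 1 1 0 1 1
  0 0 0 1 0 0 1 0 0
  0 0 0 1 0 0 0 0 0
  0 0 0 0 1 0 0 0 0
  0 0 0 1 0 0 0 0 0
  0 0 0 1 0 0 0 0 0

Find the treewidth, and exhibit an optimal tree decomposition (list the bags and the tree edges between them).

Treewidth 1.
One such decomposition:
Bags: B1 = {3, 4}  B2 = {4, 8}  B3 = {4, 6}  B4 = {2, 4}  B5 = {4, 9}  B6 = {4, 5}  B7 = {5, 7}  B8 = {1, 3}
Tree: B1–B2, B1–B3, B2–B4, B4–B5, B4–B6, B6–B7, B1–B8

Each bag holds 2 vertices, so the decomposition has width 1, which upper-bounds the treewidth. G has an edge, so its treewidth is at least 1. Combining the bounds, tw(G) = 1.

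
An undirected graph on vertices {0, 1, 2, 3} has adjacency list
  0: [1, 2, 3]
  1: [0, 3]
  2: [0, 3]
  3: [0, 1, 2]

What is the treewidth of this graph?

2

A width-2 tree decomposition is:
Bags: B1 = {0, 1, 3}  B2 = {0, 2, 3}
Tree: B1–B2
Each bag holds 3 vertices, so the decomposition has width 2, which upper-bounds the treewidth. On the other hand G contains the 3-clique {0, 1, 3}. A clique must lie in a single bag of any decomposition, so no decomposition can have width below 2. Hence tw(G) = 2 exactly.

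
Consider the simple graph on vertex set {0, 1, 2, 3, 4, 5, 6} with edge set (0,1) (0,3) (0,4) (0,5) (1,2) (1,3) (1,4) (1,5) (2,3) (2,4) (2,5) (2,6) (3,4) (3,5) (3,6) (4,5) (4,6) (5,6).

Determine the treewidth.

A width-4 tree decomposition is:
Bags: B1 = {1, 2, 3, 4, 5}  B2 = {2, 3, 4, 5, 6}  B3 = {0, 1, 3, 4, 5}
Tree: B1–B2, B1–B3
The largest bag has 5 vertices, giving width 4; this decomposition certifies tw(G) ≤ 4. For the lower bound, the 5 vertices {0, 1, 3, 4, 5} are pairwise adjacent, and any tree decomposition puts a clique entirely inside one bag — forcing width ≥ 4. Hence tw(G) = 4 exactly.

4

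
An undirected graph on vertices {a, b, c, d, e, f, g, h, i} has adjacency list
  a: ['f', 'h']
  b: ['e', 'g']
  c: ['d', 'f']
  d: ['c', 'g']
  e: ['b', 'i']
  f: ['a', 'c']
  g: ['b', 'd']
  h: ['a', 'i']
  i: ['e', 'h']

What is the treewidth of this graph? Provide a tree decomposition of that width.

Treewidth 2.
One such decomposition:
Bags: B1 = {b, d, g}  B2 = {b, c, d}  B3 = {b, c, f}  B4 = {a, b, f}  B5 = {a, b, h}  B6 = {b, h, i}  B7 = {b, e, i}
Tree: B1–B2, B2–B3, B3–B4, B4–B5, B5–B6, B6–B7

The largest bag has 3 vertices, giving width 2; this decomposition certifies tw(G) ≤ 2. For the lower bound, G contains the cycle b–g–d–c–f–a–h–i–e–b, so G is not a forest; only forests have treewidth ≤ 1, hence tw(G) ≥ 2. The upper and lower bounds meet at 2, so that is the treewidth.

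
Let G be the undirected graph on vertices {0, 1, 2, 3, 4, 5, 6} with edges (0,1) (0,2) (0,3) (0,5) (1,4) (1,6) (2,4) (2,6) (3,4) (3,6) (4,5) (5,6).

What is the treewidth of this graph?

A width-3 tree decomposition is:
Bags: B1 = {0, 4, 5, 6}  B2 = {0, 1, 4, 6}  B3 = {0, 3, 4, 6}  B4 = {0, 2, 4, 6}
Tree: B1–B2, B2–B3, B3–B4
Each bag holds 4 vertices, so the decomposition has width 3, which upper-bounds the treewidth. For the lower bound: the 4 vertex sets {4,5}, {0,1}, {6}, {3} are disjoint, each induces a connected subgraph, and every pair is joined by at least one edge of G. Contracting each set to a single vertex therefore yields K_{4} as a minor, and since treewidth is minor-monotone, tw(G) ≥ tw(K_{4}) = 3. Hence tw(G) = 3 exactly.

3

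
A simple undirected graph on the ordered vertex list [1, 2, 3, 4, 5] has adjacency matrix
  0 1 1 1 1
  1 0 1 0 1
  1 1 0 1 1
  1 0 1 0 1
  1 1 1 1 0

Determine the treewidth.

A width-3 tree decomposition is:
Bags: B1 = {1, 3, 4, 5}  B2 = {1, 2, 3, 5}
Tree: B1–B2
Every bag has size at most 4, so the width is 4 − 1 = 3 and tw(G) ≤ 3. On the other hand G contains the 4-clique {1, 2, 3, 5}. A clique must lie in a single bag of any decomposition, so no decomposition can have width below 3. Therefore the treewidth is 3.

3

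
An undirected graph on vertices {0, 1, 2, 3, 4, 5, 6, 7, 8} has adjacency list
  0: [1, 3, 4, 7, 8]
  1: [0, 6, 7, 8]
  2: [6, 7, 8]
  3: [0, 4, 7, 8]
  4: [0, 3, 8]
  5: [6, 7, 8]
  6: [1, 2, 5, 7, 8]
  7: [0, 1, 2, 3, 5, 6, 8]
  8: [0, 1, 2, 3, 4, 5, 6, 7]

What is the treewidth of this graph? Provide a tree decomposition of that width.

Treewidth 3.
One such decomposition:
Bags: B1 = {5, 6, 7, 8}  B2 = {1, 6, 7, 8}  B3 = {2, 6, 7, 8}  B4 = {0, 1, 7, 8}  B5 = {0, 3, 7, 8}  B6 = {0, 3, 4, 8}
Tree: B1–B2, B1–B3, B2–B4, B4–B5, B5–B6

The largest bag has 4 vertices, giving width 3; this decomposition certifies tw(G) ≤ 3. For the lower bound, the 4 vertices {0, 3, 4, 8} are pairwise adjacent, and any tree decomposition puts a clique entirely inside one bag — forcing width ≥ 3. The upper and lower bounds meet at 3, so that is the treewidth.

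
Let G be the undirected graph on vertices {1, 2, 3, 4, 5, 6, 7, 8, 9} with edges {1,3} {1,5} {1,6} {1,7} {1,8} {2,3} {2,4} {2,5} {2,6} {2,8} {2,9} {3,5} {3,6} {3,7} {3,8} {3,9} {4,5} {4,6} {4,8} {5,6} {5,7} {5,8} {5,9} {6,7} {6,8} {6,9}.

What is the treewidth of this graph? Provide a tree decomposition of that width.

The largest bag has 5 vertices, giving width 4; this decomposition certifies tw(G) ≤ 4. Conversely, {1, 3, 5, 6, 8} is a clique of size 5, and the vertices of any clique must share a bag in every tree decomposition; so some bag has ≥ 5 vertices and tw(G) ≥ 4. Combining the bounds, tw(G) = 4.

Treewidth 4.
Bags: B1 = {1, 3, 5, 6, 7}  B2 = {1, 3, 5, 6, 8}  B3 = {2, 3, 5, 6, 8}  B4 = {2, 3, 5, 6, 9}  B5 = {2, 4, 5, 6, 8}
Tree: B1–B2, B2–B3, B3–B4, B3–B5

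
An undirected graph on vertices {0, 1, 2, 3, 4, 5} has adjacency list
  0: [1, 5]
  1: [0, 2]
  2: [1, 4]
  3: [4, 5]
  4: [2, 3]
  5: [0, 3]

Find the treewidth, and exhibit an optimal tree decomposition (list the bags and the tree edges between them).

Each bag holds 3 vertices, so the decomposition has width 2, which upper-bounds the treewidth. Since 3–4–2–1–0–5–3 is a cycle in G, G is not acyclic. Forests are exactly the graphs of treewidth ≤ 1, so tw(G) ≥ 2. Therefore the treewidth is 2.

Treewidth 2.
One optimal decomposition is:
Bags: B1 = {2, 3, 4}  B2 = {1, 2, 3}  B3 = {0, 1, 3}  B4 = {0, 3, 5}
Tree: B1–B2, B2–B3, B3–B4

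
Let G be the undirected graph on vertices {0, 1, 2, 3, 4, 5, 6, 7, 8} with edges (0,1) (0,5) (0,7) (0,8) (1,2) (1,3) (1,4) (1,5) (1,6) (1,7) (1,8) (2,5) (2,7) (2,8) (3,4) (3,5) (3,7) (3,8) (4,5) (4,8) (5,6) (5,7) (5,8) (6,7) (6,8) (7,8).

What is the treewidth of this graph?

A width-4 tree decomposition is:
Bags: B1 = {1, 3, 5, 7, 8}  B2 = {1, 3, 4, 5, 8}  B3 = {1, 2, 5, 7, 8}  B4 = {0, 1, 5, 7, 8}  B5 = {1, 5, 6, 7, 8}
Tree: B1–B2, B1–B3, B3–B4, B3–B5
Each bag holds 5 vertices, so the decomposition has width 4, which upper-bounds the treewidth. Conversely, {1, 3, 4, 5, 8} is a clique of size 5, and the vertices of any clique must share a bag in every tree decomposition; so some bag has ≥ 5 vertices and tw(G) ≥ 4. The upper and lower bounds meet at 4, so that is the treewidth.

4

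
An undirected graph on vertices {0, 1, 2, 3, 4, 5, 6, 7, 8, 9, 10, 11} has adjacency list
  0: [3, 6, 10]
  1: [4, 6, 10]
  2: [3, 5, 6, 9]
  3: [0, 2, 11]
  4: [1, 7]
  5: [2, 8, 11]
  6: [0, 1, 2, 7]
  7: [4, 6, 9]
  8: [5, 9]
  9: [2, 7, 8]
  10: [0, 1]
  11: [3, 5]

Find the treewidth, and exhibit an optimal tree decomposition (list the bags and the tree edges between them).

Each bag holds 4 vertices, so the decomposition has width 3, which upper-bounds the treewidth. For the lower bound: the 4 vertex sets {5,8,11}, {3}, {2}, {0,6,7,9} are disjoint, each induces a connected subgraph, and every pair is joined by at least one edge of G. Contracting each set to a single vertex therefore yields K_{4} as a minor, and since treewidth is minor-monotone, tw(G) ≥ tw(K_{4}) = 3. Therefore the treewidth is 3.

Treewidth 3.
One such decomposition:
Bags: B1 = {3, 5, 8, 11}  B2 = {2, 3, 5, 8}  B3 = {2, 3, 8, 9}  B4 = {0, 2, 3, 9}  B5 = {0, 2, 6, 9}  B6 = {0, 6, 7, 9}  B7 = {0, 6, 7, 10}  B8 = {1, 6, 7, 10}  B9 = {1, 4, 7, 10}
Tree: B1–B2, B2–B3, B3–B4, B4–B5, B5–B6, B6–B7, B7–B8, B8–B9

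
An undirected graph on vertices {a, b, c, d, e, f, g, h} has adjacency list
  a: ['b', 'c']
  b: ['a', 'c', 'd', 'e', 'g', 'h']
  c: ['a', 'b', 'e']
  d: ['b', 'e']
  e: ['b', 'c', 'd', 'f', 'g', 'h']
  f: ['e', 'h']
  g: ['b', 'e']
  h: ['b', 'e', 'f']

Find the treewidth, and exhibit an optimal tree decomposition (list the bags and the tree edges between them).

Treewidth 2.
One optimal decomposition is:
Bags: B1 = {b, c, e}  B2 = {b, d, e}  B3 = {b, e, g}  B4 = {b, e, h}  B5 = {e, f, h}  B6 = {a, b, c}
Tree: B1–B2, B1–B3, B2–B4, B4–B5, B1–B6

Every bag has size at most 3, so the width is 3 − 1 = 2 and tw(G) ≤ 2. For the lower bound, the 3 vertices {e, f, h} are pairwise adjacent, and any tree decomposition puts a clique entirely inside one bag — forcing width ≥ 2. Combining the bounds, tw(G) = 2.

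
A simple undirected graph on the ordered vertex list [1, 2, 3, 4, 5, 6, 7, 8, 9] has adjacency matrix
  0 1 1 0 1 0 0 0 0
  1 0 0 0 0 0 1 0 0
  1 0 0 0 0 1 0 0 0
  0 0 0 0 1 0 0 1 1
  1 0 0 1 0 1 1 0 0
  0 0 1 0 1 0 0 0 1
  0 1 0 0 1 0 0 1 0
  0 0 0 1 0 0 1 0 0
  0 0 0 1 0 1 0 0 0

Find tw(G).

A width-3 tree decomposition is:
Bags: B1 = {1, 2, 7, 8}  B2 = {1, 5, 7, 8}  B3 = {1, 4, 5, 8}  B4 = {1, 3, 4, 5}  B5 = {3, 4, 5, 6}  B6 = {3, 4, 6, 9}
Tree: B1–B2, B2–B3, B3–B4, B4–B5, B5–B6
The largest bag has 4 vertices, giving width 3; this decomposition certifies tw(G) ≤ 3. For the lower bound: the 4 vertex sets {2,7,8}, {1}, {5}, {3,4,6,9} are disjoint, each induces a connected subgraph, and every pair is joined by at least one edge of G. Contracting each set to a single vertex therefore yields K_{4} as a minor, and since treewidth is minor-monotone, tw(G) ≥ tw(K_{4}) = 3. Combining the bounds, tw(G) = 3.

3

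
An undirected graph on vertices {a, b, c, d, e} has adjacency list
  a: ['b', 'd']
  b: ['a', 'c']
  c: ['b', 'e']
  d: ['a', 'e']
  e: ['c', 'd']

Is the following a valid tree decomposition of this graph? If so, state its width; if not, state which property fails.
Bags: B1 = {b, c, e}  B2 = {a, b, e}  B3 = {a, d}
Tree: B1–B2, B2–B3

No — edge (e,d) lies in no bag.

A tree decomposition must satisfy three properties: every vertex lies in some bag; for every edge, both endpoints lie together in some bag; and for every vertex, the bags containing it form a connected subtree. Here edge (e,d) lies in no bag, so the decomposition is invalid.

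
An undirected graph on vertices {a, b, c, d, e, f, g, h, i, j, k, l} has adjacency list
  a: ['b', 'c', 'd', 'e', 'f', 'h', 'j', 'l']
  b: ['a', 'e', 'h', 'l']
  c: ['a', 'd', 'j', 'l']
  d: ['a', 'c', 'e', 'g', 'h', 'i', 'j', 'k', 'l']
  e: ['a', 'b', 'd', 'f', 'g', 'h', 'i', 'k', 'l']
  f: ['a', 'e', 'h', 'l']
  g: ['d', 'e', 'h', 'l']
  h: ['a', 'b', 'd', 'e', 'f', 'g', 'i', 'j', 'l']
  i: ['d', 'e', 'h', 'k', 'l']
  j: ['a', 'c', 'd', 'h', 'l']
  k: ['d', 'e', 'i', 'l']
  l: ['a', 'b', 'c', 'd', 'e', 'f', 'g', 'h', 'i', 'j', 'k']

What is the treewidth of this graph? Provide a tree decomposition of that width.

Every bag has size at most 5, so the width is 5 − 1 = 4 and tw(G) ≤ 4. Conversely, {a, d, h, j, l} is a clique of size 5, and the vertices of any clique must share a bag in every tree decomposition; so some bag has ≥ 5 vertices and tw(G) ≥ 4. The upper and lower bounds meet at 4, so that is the treewidth.

Treewidth 4.
One such decomposition:
Bags: B1 = {a, d, h, j, l}  B2 = {a, c, d, j, l}  B3 = {a, d, e, h, l}  B4 = {d, e, g, h, l}  B5 = {a, e, f, h, l}  B6 = {a, b, e, h, l}  B7 = {d, e, h, i, l}  B8 = {d, e, i, k, l}
Tree: B1–B2, B1–B3, B3–B4, B3–B5, B5–B6, B3–B7, B7–B8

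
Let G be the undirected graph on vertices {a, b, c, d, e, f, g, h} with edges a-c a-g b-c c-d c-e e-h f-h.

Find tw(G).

1

A width-1 tree decomposition is:
Bags: B1 = {a, c}  B2 = {c, e}  B3 = {e, h}  B4 = {b, c}  B5 = {f, h}  B6 = {a, g}  B7 = {c, d}
Tree: B1–B2, B2–B3, B1–B4, B3–B5, B1–B6, B1–B7
The largest bag has 2 vertices, giving width 1; this decomposition certifies tw(G) ≤ 1. Any graph with an edge has treewidth ≥ 1, and G has the edge c–a. Therefore the treewidth is 1.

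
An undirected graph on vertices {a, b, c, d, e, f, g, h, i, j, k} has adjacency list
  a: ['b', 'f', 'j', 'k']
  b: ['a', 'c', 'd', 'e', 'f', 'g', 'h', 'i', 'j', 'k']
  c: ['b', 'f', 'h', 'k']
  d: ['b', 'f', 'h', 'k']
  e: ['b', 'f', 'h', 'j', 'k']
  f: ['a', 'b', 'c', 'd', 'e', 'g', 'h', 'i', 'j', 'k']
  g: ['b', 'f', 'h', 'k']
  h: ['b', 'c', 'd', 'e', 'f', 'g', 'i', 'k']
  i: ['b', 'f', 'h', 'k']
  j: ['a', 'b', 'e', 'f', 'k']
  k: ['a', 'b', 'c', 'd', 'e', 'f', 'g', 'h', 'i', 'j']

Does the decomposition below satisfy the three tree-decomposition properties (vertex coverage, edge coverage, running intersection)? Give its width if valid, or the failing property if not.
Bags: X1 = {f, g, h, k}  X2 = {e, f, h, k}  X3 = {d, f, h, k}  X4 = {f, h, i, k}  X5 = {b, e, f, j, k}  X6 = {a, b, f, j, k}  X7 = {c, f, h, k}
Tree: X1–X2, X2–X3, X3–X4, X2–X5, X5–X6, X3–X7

A tree decomposition must satisfy three properties: every vertex lies in some bag; for every edge, both endpoints lie together in some bag; and for every vertex, the bags containing it form a connected subtree. Here edge (b,h) lies in no bag, so the decomposition is invalid.

No — edge (b,h) lies in no bag.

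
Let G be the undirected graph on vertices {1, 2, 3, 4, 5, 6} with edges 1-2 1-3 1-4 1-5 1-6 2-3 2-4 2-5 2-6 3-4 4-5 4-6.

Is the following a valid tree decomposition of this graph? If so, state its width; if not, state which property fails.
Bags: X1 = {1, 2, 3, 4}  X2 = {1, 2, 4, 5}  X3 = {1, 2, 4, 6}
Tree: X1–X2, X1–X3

Vertex coverage: the bags together contain {1, 2, 3, 4, 5, 6}, the full vertex set. Edge coverage: each edge of G has both endpoints in at least one bag. Running intersection: for every vertex, the bags containing it form a connected subtree. All three properties hold, so this is a valid tree decomposition of width max|bag| − 1 = 3, and hence tw(G) ≤ 3.

Yes; width 3.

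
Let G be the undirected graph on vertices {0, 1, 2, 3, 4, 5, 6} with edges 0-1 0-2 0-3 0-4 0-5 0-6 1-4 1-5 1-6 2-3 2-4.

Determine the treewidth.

A width-2 tree decomposition is:
Bags: B1 = {0, 1, 4}  B2 = {0, 2, 4}  B3 = {0, 2, 3}  B4 = {0, 1, 5}  B5 = {0, 1, 6}
Tree: B1–B2, B2–B3, B1–B4, B4–B5
Each bag holds 3 vertices, so the decomposition has width 2, which upper-bounds the treewidth. For the lower bound, the 3 vertices {0, 1, 4} are pairwise adjacent, and any tree decomposition puts a clique entirely inside one bag — forcing width ≥ 2. Combining the bounds, tw(G) = 2.

2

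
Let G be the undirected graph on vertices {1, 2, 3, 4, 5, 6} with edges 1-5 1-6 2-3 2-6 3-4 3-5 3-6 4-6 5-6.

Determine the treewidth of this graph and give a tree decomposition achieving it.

Each bag holds 3 vertices, so the decomposition has width 2, which upper-bounds the treewidth. For the lower bound, the 3 vertices {1, 5, 6} are pairwise adjacent, and any tree decomposition puts a clique entirely inside one bag — forcing width ≥ 2. Therefore the treewidth is 2.

Treewidth 2.
Bags: B1 = {3, 5, 6}  B2 = {1, 5, 6}  B3 = {2, 3, 6}  B4 = {3, 4, 6}
Tree: B1–B2, B1–B3, B1–B4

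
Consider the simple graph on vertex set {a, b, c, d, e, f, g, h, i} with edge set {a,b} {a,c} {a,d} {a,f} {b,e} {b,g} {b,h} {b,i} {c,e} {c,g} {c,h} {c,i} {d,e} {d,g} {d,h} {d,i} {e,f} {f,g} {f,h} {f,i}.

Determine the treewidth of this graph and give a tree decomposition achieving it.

Treewidth 4.
One such decomposition:
Bags: B1 = {a, b, c, d, f}  B2 = {b, c, d, f, h}  B3 = {b, c, d, e, f}  B4 = {b, c, d, f, g}  B5 = {b, c, d, f, i}
Tree: B1–B2, B2–B3, B3–B4, B4–B5

Each bag holds 5 vertices, so the decomposition has width 4, which upper-bounds the treewidth. For the lower bound: the 5 vertex sets {a,d}, {b,h}, {e,f}, {c}, {g} are disjoint, each induces a connected subgraph, and every pair is joined by at least one edge of G. Contracting each set to a single vertex therefore yields K_{5} as a minor, and since treewidth is minor-monotone, tw(G) ≥ tw(K_{5}) = 4. The upper and lower bounds meet at 4, so that is the treewidth.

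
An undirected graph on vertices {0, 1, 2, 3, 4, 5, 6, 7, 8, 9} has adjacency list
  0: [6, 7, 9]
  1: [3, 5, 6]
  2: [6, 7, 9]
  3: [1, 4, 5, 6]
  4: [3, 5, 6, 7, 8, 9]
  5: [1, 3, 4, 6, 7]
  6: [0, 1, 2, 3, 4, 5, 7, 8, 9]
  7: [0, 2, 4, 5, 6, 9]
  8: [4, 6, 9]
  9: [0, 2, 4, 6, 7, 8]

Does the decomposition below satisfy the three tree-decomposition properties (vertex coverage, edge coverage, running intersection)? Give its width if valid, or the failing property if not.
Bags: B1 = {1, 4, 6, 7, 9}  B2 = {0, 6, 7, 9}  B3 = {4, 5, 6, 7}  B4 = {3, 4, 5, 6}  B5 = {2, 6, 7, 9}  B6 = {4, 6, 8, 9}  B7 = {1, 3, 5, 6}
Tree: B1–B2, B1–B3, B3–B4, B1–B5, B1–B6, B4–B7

A tree decomposition must satisfy three properties: every vertex lies in some bag; for every edge, both endpoints lie together in some bag; and for every vertex, the bags containing it form a connected subtree. Here bags containing vertex 1 are not connected in the tree, so the decomposition is invalid.

No — bags containing vertex 1 are not connected in the tree.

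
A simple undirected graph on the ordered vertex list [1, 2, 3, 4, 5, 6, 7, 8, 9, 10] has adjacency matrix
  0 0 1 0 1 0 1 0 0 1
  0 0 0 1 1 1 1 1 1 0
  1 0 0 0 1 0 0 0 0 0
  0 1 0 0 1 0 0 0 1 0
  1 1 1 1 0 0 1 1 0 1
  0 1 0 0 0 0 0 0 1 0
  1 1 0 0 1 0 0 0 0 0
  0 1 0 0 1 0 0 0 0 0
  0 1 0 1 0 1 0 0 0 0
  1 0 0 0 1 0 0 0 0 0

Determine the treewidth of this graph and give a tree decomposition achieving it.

Every bag has size at most 3, so the width is 3 − 1 = 2 and tw(G) ≤ 2. For the lower bound, the 3 vertices {2, 4, 9} are pairwise adjacent, and any tree decomposition puts a clique entirely inside one bag — forcing width ≥ 2. The upper and lower bounds meet at 2, so that is the treewidth.

Treewidth 2.
One such decomposition:
Bags: B1 = {2, 6, 9}  B2 = {2, 4, 9}  B3 = {2, 4, 5}  B4 = {2, 5, 7}  B5 = {1, 5, 7}  B6 = {1, 3, 5}  B7 = {1, 5, 10}  B8 = {2, 5, 8}
Tree: B1–B2, B2–B3, B3–B4, B4–B5, B5–B6, B5–B7, B4–B8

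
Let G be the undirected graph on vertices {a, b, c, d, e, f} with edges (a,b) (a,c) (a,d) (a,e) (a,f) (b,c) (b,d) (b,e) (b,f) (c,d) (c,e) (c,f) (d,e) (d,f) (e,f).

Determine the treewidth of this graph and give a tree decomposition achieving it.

Treewidth 5.
One optimal decomposition is:
Bags: B1 = {a, b, c, d, e, f}
Tree: (single bag)

A single bag containing all 6 vertices is trivially a valid decomposition of width 5. For the lower bound, the 6 vertices {a, b, c, d, e, f} are pairwise adjacent, and any tree decomposition puts a clique entirely inside one bag — forcing width ≥ 5. The upper and lower bounds meet at 5, so that is the treewidth.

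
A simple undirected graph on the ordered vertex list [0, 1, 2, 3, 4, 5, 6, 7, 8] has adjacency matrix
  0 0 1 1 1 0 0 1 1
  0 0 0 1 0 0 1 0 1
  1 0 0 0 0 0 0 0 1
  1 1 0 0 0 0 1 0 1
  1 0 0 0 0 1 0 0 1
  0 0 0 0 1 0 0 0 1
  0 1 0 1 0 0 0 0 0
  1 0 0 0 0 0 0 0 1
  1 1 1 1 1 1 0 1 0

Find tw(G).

2

A width-2 tree decomposition is:
Bags: B1 = {0, 3, 8}  B2 = {0, 7, 8}  B3 = {0, 2, 8}  B4 = {1, 3, 8}  B5 = {0, 4, 8}  B6 = {4, 5, 8}  B7 = {1, 3, 6}
Tree: B1–B2, B2–B3, B1–B4, B3–B5, B5–B6, B4–B7
Every bag has size at most 3, so the width is 3 − 1 = 2 and tw(G) ≤ 2. On the other hand G contains the 3-clique {0, 2, 8}. A clique must lie in a single bag of any decomposition, so no decomposition can have width below 2. Combining the bounds, tw(G) = 2.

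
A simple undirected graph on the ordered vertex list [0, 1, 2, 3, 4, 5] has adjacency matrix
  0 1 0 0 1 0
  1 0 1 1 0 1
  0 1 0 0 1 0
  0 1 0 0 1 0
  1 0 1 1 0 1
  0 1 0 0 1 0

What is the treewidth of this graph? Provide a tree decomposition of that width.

Treewidth 2.
One such decomposition:
Bags: B1 = {0, 1, 4}  B2 = {1, 2, 4}  B3 = {1, 3, 4}  B4 = {1, 4, 5}
Tree: B1–B2, B2–B3, B3–B4

The largest bag has 3 vertices, giving width 2; this decomposition certifies tw(G) ≤ 2. For the lower bound, G contains the cycle 0–1–2–4–0, so G is not a forest; only forests have treewidth ≤ 1, hence tw(G) ≥ 2. Therefore the treewidth is 2.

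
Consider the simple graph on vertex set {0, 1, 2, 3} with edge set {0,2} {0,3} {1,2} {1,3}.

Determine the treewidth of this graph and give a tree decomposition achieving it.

The largest bag has 3 vertices, giving width 2; this decomposition certifies tw(G) ≤ 2. For the lower bound, G contains the cycle 3–1–2–0–3, so G is not a forest; only forests have treewidth ≤ 1, hence tw(G) ≥ 2. The upper and lower bounds meet at 2, so that is the treewidth.

Treewidth 2.
One optimal decomposition is:
Bags: B1 = {1, 2, 3}  B2 = {0, 2, 3}
Tree: B1–B2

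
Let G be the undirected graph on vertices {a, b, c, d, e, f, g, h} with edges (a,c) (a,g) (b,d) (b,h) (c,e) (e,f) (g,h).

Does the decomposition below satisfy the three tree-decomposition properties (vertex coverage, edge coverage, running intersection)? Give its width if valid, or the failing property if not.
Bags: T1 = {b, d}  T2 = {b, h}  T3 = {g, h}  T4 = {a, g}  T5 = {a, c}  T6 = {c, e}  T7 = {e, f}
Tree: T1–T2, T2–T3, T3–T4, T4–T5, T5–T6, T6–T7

Yes; width 1.

Checking the three conditions: (i) the bags cover all of {a, b, c, d, e, f, g, h}; (ii) for each edge, some bag contains both endpoints; (iii) the bags containing any fixed vertex form a subtree. All hold, so the decomposition is valid with width 2 − 1 = 1.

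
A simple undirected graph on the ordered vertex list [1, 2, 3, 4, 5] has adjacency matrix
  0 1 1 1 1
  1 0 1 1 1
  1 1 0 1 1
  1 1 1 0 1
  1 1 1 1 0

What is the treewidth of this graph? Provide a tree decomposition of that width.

With just one bag of size 5, the width is 5 − 1 = 4, so tw(G) ≤ 4. Conversely, {1, 2, 3, 4, 5} is a clique of size 5, and the vertices of any clique must share a bag in every tree decomposition; so some bag has ≥ 5 vertices and tw(G) ≥ 4. Combining the bounds, tw(G) = 4.

Treewidth 4.
One such decomposition:
Bags: B1 = {1, 2, 3, 4, 5}
Tree: (single bag)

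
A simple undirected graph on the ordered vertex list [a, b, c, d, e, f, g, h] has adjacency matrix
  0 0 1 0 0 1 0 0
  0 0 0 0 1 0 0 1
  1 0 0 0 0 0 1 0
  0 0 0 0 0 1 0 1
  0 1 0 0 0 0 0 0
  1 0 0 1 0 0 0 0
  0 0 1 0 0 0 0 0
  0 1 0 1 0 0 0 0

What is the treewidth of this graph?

A width-1 tree decomposition is:
Bags: B1 = {c, g}  B2 = {a, c}  B3 = {a, f}  B4 = {d, f}  B5 = {d, h}  B6 = {b, h}  B7 = {b, e}
Tree: B1–B2, B2–B3, B3–B4, B4–B5, B5–B6, B6–B7
Every bag has size at most 2, so the width is 2 − 1 = 1 and tw(G) ≤ 1. G has an edge, so its treewidth is at least 1. Hence tw(G) = 1 exactly.

1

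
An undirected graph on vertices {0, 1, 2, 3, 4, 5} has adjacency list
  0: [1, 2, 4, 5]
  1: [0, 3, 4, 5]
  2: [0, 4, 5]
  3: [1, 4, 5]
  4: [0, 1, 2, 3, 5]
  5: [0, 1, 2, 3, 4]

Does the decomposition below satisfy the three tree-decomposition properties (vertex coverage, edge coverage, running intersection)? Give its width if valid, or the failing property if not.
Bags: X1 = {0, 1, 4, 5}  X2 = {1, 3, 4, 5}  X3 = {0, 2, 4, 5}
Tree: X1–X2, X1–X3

Every vertex of G appears in some bag (union = {0, 1, 2, 3, 4, 5}); every edge is covered by a bag; and for each vertex v the set of bags containing v is connected in the bag tree. The decomposition is therefore valid. The largest bag has 4 vertices, so the width is 3.

Yes; width 3.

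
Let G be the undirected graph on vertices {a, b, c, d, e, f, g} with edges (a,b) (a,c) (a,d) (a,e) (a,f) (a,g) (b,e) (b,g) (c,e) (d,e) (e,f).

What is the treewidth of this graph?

A width-2 tree decomposition is:
Bags: B1 = {a, d, e}  B2 = {a, c, e}  B3 = {a, b, e}  B4 = {a, e, f}  B5 = {a, b, g}
Tree: B1–B2, B2–B3, B3–B4, B3–B5
Each bag holds 3 vertices, so the decomposition has width 2, which upper-bounds the treewidth. For the lower bound, the 3 vertices {a, b, g} are pairwise adjacent, and any tree decomposition puts a clique entirely inside one bag — forcing width ≥ 2. Therefore the treewidth is 2.

2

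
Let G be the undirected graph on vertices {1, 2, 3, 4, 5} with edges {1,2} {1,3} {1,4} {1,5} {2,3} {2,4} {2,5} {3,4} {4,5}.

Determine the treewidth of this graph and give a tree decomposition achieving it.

Treewidth 3.
One optimal decomposition is:
Bags: B1 = {1, 2, 3, 4}  B2 = {1, 2, 4, 5}
Tree: B1–B2

Each bag holds 4 vertices, so the decomposition has width 3, which upper-bounds the treewidth. Conversely, {1, 2, 3, 4} is a clique of size 4, and the vertices of any clique must share a bag in every tree decomposition; so some bag has ≥ 4 vertices and tw(G) ≥ 3. Therefore the treewidth is 3.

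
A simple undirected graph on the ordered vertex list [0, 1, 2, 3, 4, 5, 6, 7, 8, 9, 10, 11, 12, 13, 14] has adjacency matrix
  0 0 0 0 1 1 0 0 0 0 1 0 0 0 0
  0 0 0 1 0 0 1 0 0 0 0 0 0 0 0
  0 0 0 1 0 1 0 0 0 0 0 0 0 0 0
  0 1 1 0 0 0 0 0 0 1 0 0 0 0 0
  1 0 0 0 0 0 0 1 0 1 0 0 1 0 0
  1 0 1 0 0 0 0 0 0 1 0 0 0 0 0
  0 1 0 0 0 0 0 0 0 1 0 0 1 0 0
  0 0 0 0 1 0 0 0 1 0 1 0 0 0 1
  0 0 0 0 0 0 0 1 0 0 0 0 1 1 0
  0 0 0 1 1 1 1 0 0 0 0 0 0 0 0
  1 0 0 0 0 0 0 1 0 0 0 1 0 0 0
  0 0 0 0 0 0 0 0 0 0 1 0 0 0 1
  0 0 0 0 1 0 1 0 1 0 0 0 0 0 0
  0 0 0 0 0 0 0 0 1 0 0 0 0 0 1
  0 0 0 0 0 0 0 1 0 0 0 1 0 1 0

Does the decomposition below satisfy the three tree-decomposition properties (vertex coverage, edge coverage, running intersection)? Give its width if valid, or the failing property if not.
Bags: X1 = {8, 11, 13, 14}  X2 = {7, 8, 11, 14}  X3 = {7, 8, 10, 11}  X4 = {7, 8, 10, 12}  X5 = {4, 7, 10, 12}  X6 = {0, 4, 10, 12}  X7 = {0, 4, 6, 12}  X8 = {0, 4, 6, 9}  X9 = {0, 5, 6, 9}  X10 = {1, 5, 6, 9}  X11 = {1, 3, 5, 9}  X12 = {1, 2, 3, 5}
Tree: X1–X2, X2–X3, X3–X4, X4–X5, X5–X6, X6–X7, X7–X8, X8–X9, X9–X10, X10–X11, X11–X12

Vertex coverage: the bags together contain {0, 1, 2, 3, 4, 5, 6, 7, 8, 9, 10, 11, 12, 13, 14}, the full vertex set. Edge coverage: each edge of G has both endpoints in at least one bag. Running intersection: for every vertex, the bags containing it form a connected subtree. All three properties hold, so this is a valid tree decomposition of width max|bag| − 1 = 3, and hence tw(G) ≤ 3.

Yes; width 3.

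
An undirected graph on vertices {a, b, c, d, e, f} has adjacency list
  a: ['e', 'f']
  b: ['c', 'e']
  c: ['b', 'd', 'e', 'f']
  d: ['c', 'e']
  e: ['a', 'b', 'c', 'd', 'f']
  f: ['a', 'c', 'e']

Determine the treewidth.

2

A width-2 tree decomposition is:
Bags: B1 = {c, e, f}  B2 = {c, d, e}  B3 = {a, e, f}  B4 = {b, c, e}
Tree: B1–B2, B1–B3, B1–B4
Every bag has size at most 3, so the width is 3 − 1 = 2 and tw(G) ≤ 2. Conversely, {c, d, e} is a clique of size 3, and the vertices of any clique must share a bag in every tree decomposition; so some bag has ≥ 3 vertices and tw(G) ≥ 2. The upper and lower bounds meet at 2, so that is the treewidth.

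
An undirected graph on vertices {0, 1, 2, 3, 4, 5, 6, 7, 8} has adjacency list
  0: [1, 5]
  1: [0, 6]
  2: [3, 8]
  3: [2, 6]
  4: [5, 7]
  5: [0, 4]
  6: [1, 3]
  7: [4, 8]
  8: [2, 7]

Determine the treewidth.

2

A width-2 tree decomposition is:
Bags: B1 = {2, 7, 8}  B2 = {2, 4, 7}  B3 = {2, 4, 5}  B4 = {0, 2, 5}  B5 = {0, 1, 2}  B6 = {1, 2, 6}  B7 = {2, 3, 6}
Tree: B1–B2, B2–B3, B3–B4, B4–B5, B5–B6, B6–B7
Each bag holds 3 vertices, so the decomposition has width 2, which upper-bounds the treewidth. For the lower bound, G contains the cycle 2–8–7–4–5–0–1–6–3–2, so G is not a forest; only forests have treewidth ≤ 1, hence tw(G) ≥ 2. The upper and lower bounds meet at 2, so that is the treewidth.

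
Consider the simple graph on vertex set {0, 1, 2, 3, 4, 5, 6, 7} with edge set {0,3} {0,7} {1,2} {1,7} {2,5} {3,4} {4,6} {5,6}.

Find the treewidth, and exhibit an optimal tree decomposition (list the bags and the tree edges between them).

Each bag holds 3 vertices, so the decomposition has width 2, which upper-bounds the treewidth. For the lower bound, G contains the cycle 2–5–6–4–3–0–7–1–2, so G is not a forest; only forests have treewidth ≤ 1, hence tw(G) ≥ 2. Therefore the treewidth is 2.

Treewidth 2.
One such decomposition:
Bags: B1 = {2, 5, 6}  B2 = {2, 4, 6}  B3 = {2, 3, 4}  B4 = {0, 2, 3}  B5 = {0, 2, 7}  B6 = {1, 2, 7}
Tree: B1–B2, B2–B3, B3–B4, B4–B5, B5–B6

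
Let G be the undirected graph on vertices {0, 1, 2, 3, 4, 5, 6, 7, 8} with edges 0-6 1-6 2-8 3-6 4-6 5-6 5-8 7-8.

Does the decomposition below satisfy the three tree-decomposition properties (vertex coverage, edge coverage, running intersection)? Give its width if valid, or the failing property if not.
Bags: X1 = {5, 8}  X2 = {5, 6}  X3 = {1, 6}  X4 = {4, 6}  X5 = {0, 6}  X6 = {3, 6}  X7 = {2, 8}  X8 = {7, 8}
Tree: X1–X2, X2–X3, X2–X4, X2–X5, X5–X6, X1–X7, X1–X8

Vertex coverage: the bags together contain {0, 1, 2, 3, 4, 5, 6, 7, 8}, the full vertex set. Edge coverage: each edge of G has both endpoints in at least one bag. Running intersection: for every vertex, the bags containing it form a connected subtree. All three properties hold, so this is a valid tree decomposition of width max|bag| − 1 = 1, and hence tw(G) ≤ 1.

Yes; width 1.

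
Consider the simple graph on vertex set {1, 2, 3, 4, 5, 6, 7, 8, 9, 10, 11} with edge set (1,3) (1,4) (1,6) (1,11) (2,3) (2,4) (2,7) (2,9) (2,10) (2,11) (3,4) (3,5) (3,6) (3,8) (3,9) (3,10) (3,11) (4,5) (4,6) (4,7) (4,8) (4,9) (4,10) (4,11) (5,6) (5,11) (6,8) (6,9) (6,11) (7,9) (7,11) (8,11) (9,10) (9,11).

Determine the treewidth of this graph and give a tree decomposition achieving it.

Each bag holds 5 vertices, so the decomposition has width 4, which upper-bounds the treewidth. On the other hand G contains the 5-clique {2, 3, 4, 9, 10}. A clique must lie in a single bag of any decomposition, so no decomposition can have width below 4. Hence tw(G) = 4 exactly.

Treewidth 4.
One such decomposition:
Bags: B1 = {3, 4, 6, 8, 11}  B2 = {3, 4, 5, 6, 11}  B3 = {3, 4, 6, 9, 11}  B4 = {2, 3, 4, 9, 11}  B5 = {2, 3, 4, 9, 10}  B6 = {2, 4, 7, 9, 11}  B7 = {1, 3, 4, 6, 11}
Tree: B1–B2, B2–B3, B3–B4, B4–B5, B4–B6, B3–B7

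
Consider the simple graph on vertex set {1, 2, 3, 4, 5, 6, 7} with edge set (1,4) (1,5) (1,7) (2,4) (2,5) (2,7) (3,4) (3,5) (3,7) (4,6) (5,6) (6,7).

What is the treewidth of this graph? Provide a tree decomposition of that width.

Treewidth 3.
Bags: B1 = {1, 4, 5, 7}  B2 = {3, 4, 5, 7}  B3 = {2, 4, 5, 7}  B4 = {4, 5, 6, 7}
Tree: B1–B2, B2–B3, B3–B4

The largest bag has 4 vertices, giving width 3; this decomposition certifies tw(G) ≤ 3. For the lower bound: the 4 vertex sets {1,7}, {3,5}, {4}, {2} are disjoint, each induces a connected subgraph, and every pair is joined by at least one edge of G. Contracting each set to a single vertex therefore yields K_{4} as a minor, and since treewidth is minor-monotone, tw(G) ≥ tw(K_{4}) = 3. Hence tw(G) = 3 exactly.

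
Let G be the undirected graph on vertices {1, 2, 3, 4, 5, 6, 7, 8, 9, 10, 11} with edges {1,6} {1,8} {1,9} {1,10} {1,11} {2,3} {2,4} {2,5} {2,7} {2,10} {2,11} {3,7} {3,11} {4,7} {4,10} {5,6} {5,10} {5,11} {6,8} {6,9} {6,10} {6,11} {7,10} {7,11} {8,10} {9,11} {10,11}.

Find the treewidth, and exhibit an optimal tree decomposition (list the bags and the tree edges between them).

Every bag has size at most 4, so the width is 4 − 1 = 3 and tw(G) ≤ 3. Conversely, {1, 6, 9, 11} is a clique of size 4, and the vertices of any clique must share a bag in every tree decomposition; so some bag has ≥ 4 vertices and tw(G) ≥ 3. Hence tw(G) = 3 exactly.

Treewidth 3.
One optimal decomposition is:
Bags: B1 = {1, 6, 10, 11}  B2 = {5, 6, 10, 11}  B3 = {2, 5, 10, 11}  B4 = {2, 7, 10, 11}  B5 = {2, 4, 7, 10}  B6 = {2, 3, 7, 11}  B7 = {1, 6, 9, 11}  B8 = {1, 6, 8, 10}
Tree: B1–B2, B2–B3, B3–B4, B4–B5, B4–B6, B1–B7, B1–B8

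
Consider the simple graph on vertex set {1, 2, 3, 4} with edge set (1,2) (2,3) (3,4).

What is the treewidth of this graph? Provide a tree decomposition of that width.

Treewidth 1.
Bags: B1 = {1, 2}  B2 = {2, 3}  B3 = {3, 4}
Tree: B1–B2, B2–B3

Every bag has size at most 2, so the width is 2 − 1 = 1 and tw(G) ≤ 1. Any graph with an edge has treewidth ≥ 1, and G has the edge 1–2. Therefore the treewidth is 1.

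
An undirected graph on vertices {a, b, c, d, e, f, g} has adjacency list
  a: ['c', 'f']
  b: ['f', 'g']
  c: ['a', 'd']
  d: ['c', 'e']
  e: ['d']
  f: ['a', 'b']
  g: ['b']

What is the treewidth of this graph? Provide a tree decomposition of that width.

Treewidth 1.
One optimal decomposition is:
Bags: B1 = {b, g}  B2 = {b, f}  B3 = {a, f}  B4 = {a, c}  B5 = {c, d}  B6 = {d, e}
Tree: B1–B2, B2–B3, B3–B4, B4–B5, B5–B6

Each bag holds 2 vertices, so the decomposition has width 1, which upper-bounds the treewidth. Since G has at least one edge (e.g. g–b), it is not an edgeless graph, so tw(G) ≥ 1. Combining the bounds, tw(G) = 1.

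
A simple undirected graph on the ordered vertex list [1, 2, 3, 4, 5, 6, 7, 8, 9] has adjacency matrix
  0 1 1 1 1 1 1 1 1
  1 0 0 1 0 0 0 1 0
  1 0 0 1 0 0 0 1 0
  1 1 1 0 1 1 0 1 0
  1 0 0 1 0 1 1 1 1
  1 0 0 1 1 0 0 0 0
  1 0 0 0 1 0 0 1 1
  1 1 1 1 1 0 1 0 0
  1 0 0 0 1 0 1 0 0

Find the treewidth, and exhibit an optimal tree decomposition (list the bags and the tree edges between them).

Every bag has size at most 4, so the width is 4 − 1 = 3 and tw(G) ≤ 3. Conversely, {1, 5, 7, 9} is a clique of size 4, and the vertices of any clique must share a bag in every tree decomposition; so some bag has ≥ 4 vertices and tw(G) ≥ 3. Therefore the treewidth is 3.

Treewidth 3.
Bags: B1 = {1, 5, 7, 8}  B2 = {1, 4, 5, 8}  B3 = {1, 5, 7, 9}  B4 = {1, 4, 5, 6}  B5 = {1, 2, 4, 8}  B6 = {1, 3, 4, 8}
Tree: B1–B2, B1–B3, B2–B4, B2–B5, B2–B6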